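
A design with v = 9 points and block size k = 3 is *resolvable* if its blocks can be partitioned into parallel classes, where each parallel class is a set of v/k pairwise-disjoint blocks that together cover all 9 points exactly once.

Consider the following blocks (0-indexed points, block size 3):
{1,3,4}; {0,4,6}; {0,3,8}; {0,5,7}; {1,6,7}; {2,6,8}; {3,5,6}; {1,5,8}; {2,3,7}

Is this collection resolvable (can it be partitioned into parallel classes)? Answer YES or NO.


v = 9, block size k = 3, number of blocks = 9.
For resolvability, blocks must partition into parallel classes of size v/k = 3.
Total blocks must therefore be a multiple of 3: 9 = 3·3 + 0 ⇒ divisible ✓.
Consider block {0,3,8}. The only other block(s) in the collection disjoint from it are {1,6,7} — just 1 block(s). Any parallel class containing {0,3,8} would need 2 other blocks each disjoint from it, so no parallel class of size 3 can contain {0,3,8}.
Since every block must belong to some parallel class in a resolution, the collection cannot be partitioned into parallel classes.
Resolvable? NO.

NO


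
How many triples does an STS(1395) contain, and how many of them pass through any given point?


An STS(v) is a 2-(v, 3, 1) BIBD: block size k = 3, λ = 1.
Replication: r(k − 1) = λ(v − 1) ⇒ r·2 = 1395 − 1 = 1394 ⇒ r = 697.
Block count: bk = vr ⇒ b·3 = 1395·697 = 972315 ⇒ b = 324105.

r = 697, b = 324105.


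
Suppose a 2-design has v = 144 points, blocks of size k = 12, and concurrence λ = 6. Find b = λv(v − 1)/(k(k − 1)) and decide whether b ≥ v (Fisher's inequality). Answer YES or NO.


b = λv(v − 1)/(k(k − 1)) = 6·144·143/(12·11) = 123552/132 = 936.
Compare with v = 144: b ≥ v, so Fisher's inequality holds.

YES


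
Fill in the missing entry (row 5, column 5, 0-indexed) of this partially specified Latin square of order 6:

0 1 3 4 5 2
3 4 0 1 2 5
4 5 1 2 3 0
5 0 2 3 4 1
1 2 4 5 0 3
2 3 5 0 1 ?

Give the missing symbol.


Row 5 contains symbols [0, 1, 2, 3, 5] — missing [4].
Column 5 contains symbols [0, 1, 2, 3, 5] — missing [4].
The missing symbol must appear in both missing sets; intersection = [4].
Therefore the hidden value is 4.

Missing value = 4.


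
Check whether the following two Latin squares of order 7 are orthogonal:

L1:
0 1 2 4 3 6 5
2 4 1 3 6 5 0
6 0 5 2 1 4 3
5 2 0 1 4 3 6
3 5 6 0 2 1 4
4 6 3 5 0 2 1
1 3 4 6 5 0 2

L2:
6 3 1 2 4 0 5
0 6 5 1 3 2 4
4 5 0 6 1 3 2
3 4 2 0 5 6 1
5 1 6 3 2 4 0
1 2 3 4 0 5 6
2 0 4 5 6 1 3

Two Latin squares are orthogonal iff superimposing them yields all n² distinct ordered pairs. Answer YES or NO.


Form the n² = 49 superimposed pairs (L1[i][j], L2[i][j]), row by row (rows and columns indexed from 0):
row 0: (0,6) (1,3) (2,1) (4,2) (3,4) (6,0) (5,5)
row 1: (2,0) (4,6) (1,5) (3,1) (6,3) (5,2) (0,4)
row 2: (6,4) (0,5) (5,0) (2,6) (1,1) (4,3) (3,2)
row 3: (5,3) (2,4) (0,2) (1,0) (4,5) (3,6) (6,1)
row 4: (3,5) (5,1) (6,6) (0,3) (2,2) (1,4) (4,0)
row 5: (4,1) (6,2) (3,3) (5,4) (0,0) (2,5) (1,6)
row 6: (1,2) (3,0) (4,4) (6,5) (5,6) (0,1) (2,3)
Orthogonality requires all 49 pairs distinct.
Check by first coordinate: for each symbol s of L1, list the L2 entries in the n cells where L1 = s; they must all differ.
  L1 = 0: L2 entries (in reading order) 6, 4, 5, 2, 3, 0, 1 — all 7 distinct ✓
  L1 = 1: L2 entries (in reading order) 3, 5, 1, 0, 4, 6, 2 — all 7 distinct ✓
  L1 = 2: L2 entries (in reading order) 1, 0, 6, 4, 2, 5, 3 — all 7 distinct ✓
  L1 = 3: L2 entries (in reading order) 4, 1, 2, 6, 5, 3, 0 — all 7 distinct ✓
  L1 = 4: L2 entries (in reading order) 2, 6, 3, 5, 0, 1, 4 — all 7 distinct ✓
  L1 = 5: L2 entries (in reading order) 5, 2, 0, 3, 1, 4, 6 — all 7 distinct ✓
  L1 = 6: L2 entries (in reading order) 0, 3, 4, 1, 6, 2, 5 — all 7 distinct ✓
Every symbol of L1 meets every symbol of L2 exactly once, so all 49 pairs are distinct (49 of 49).
Conclusion: YES.

YES


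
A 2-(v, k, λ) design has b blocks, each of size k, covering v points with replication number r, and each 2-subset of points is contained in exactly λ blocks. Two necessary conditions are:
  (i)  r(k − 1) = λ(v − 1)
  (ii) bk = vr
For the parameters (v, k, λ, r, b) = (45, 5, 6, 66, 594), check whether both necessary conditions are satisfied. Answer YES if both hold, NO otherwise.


Condition (i): r(k − 1) = 66·4 = 264; λ(v − 1) = 6·44 = 264. Match? YES.
Condition (ii): bk = 594·5 = 2970; vr = 45·66 = 2970. Match? YES.
Both conditions hold? YES.

YES


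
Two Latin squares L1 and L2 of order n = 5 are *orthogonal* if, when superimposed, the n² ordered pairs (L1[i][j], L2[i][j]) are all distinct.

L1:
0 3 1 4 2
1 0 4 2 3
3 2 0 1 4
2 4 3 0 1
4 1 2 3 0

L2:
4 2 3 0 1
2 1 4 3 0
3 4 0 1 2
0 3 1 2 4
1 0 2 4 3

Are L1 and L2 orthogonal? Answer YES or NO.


Form the n² = 25 superimposed pairs (L1[i][j], L2[i][j]), row by row (rows and columns indexed from 0):
row 0: (0,4) (3,2) (1,3) (4,0) (2,1)
row 1: (1,2) (0,1) (4,4) (2,3) (3,0)
row 2: (3,3) (2,4) (0,0) (1,1) (4,2)
row 3: (2,0) (4,3) (3,1) (0,2) (1,4)
row 4: (4,1) (1,0) (2,2) (3,4) (0,3)
Orthogonality requires all 25 pairs distinct.
Check by first coordinate: for each symbol s of L1, list the L2 entries in the n cells where L1 = s; they must all differ.
  L1 = 0: L2 entries (in reading order) 4, 1, 0, 2, 3 — all 5 distinct ✓
  L1 = 1: L2 entries (in reading order) 3, 2, 1, 4, 0 — all 5 distinct ✓
  L1 = 2: L2 entries (in reading order) 1, 3, 4, 0, 2 — all 5 distinct ✓
  L1 = 3: L2 entries (in reading order) 2, 0, 3, 1, 4 — all 5 distinct ✓
  L1 = 4: L2 entries (in reading order) 0, 4, 2, 3, 1 — all 5 distinct ✓
Every symbol of L1 meets every symbol of L2 exactly once, so all 25 pairs are distinct (25 of 25).
Conclusion: YES.

YES


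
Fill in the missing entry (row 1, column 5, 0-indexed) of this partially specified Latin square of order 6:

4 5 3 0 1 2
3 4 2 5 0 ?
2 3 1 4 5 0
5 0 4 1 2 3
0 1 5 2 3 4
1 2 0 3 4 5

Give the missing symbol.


Row 1 contains symbols [0, 2, 3, 4, 5] — missing [1].
Column 5 contains symbols [0, 2, 3, 4, 5] — missing [1].
The missing symbol must appear in both missing sets; intersection = [1].
Therefore the hidden value is 1.

Missing value = 1.


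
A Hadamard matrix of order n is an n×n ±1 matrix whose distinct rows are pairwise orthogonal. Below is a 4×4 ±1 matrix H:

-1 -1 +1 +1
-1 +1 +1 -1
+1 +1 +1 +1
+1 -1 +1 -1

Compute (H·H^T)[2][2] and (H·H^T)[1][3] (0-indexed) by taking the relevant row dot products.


Row 1 of H: [-1, 1, 1, -1].
Row 2 of H: [1, 1, 1, 1].
Row 3 of H: [1, -1, 1, -1].
(H·H^T)[2][2] = Σ_j H[2][j]·H[2][j] = (1)² + (1)² + (1)² + (1)² = 1 + 1 + 1 + 1 = 4.
(H·H^T)[1][3] = Σ_j H[1][j]·H[3][j] = (-1)·(1) + (1)·(-1) + (1)·(1) + (-1)·(-1) = -1 + -1 + 1 + 1 = 0.
So rows 1 and 3 are orthogonal; the diagonal entry equals n = 4.

(2,2) entry = 4; (1,3) entry = 0.


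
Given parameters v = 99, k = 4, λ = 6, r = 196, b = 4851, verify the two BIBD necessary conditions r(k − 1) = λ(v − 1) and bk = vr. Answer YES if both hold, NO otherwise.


Condition (i): r(k − 1) = 196·3 = 588; λ(v − 1) = 6·98 = 588. Match? YES.
Condition (ii): bk = 4851·4 = 19404; vr = 99·196 = 19404. Match? YES.
Both conditions hold? YES.

YES


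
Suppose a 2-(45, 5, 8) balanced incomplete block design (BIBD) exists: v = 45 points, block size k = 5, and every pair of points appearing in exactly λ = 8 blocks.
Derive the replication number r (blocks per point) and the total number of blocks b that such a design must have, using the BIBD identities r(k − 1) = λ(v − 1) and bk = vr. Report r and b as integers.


Any 2-(v, k, λ) BIBD satisfies two necessary conditions:
  (i)  Each point sits in r blocks, and counting incidences through any fixed point gives r(k − 1) = λ(v − 1), so r = λ(v − 1)/(k − 1).
  (ii) Total incidences bk = vr, so b = vr/k.
Step 1: r = λ(v − 1)/(k − 1) = 8·(45 − 1)/(5 − 1) = 8·44/4 = 352/4 = 88.
Step 2: b = vr/k = 45·88/5 = 3960/5 = 792.
Check integrality: r = 88 ∈ Z ✓, b = 792 ∈ Z ✓.
(These identities are necessary conditions: they determine r and b for any design with these parameters, but do not by themselves prove that one exists.)

r = 88, b = 792.


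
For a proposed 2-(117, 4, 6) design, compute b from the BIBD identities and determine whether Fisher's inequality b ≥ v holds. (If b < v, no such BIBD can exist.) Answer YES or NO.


b = λv(v − 1)/(k(k − 1)) = 6·117·116/(4·3) = 81432/12 = 6786.
Compare with v = 117: b ≥ v, so Fisher's inequality holds.

YES


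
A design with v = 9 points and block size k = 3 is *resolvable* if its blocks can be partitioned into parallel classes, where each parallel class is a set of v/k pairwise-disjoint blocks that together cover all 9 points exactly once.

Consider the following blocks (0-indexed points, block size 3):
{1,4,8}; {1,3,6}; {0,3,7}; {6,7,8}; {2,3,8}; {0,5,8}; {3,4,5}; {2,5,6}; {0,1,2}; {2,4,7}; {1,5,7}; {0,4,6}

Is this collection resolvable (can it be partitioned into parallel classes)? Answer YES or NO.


v = 9, block size k = 3, number of blocks = 12.
For resolvability, blocks must partition into parallel classes of size v/k = 3.
Total blocks must therefore be a multiple of 3: 12 = 3·4 + 0 ⇒ divisible ✓.
Greedy packing gives 4 candidate class(es). Each should be a full parallel class (size 3, covers all 9 points).
  Class 1 (3 blocks): {1,4,8}; {0,3,7}; {2,5,6}. Points covered: [0, 1, 2, 3, 4, 5, 6, 7, 8].
  Class 2 (3 blocks): {1,3,6}; {0,5,8}; {2,4,7}. Points covered: [0, 1, 2, 3, 4, 5, 6, 7, 8].
  Class 3 (3 blocks): {6,7,8}; {3,4,5}; {0,1,2}. Points covered: [0, 1, 2, 3, 4, 5, 6, 7, 8].
  Class 4 (3 blocks): {2,3,8}; {1,5,7}; {0,4,6}. Points covered: [0, 1, 2, 3, 4, 5, 6, 7, 8].
All classes full (size 3)? YES. All classes cover every point? YES.
Resolvable? YES.

YES


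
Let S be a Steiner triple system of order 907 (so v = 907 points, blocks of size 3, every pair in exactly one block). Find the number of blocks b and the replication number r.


An STS(v) is a 2-(v, 3, 1) BIBD: block size k = 3, λ = 1.
Replication: r(k − 1) = λ(v − 1) ⇒ r·2 = 907 − 1 = 906 ⇒ r = 453.
Block count: b = v(v − 1)/6 = 907·906/6 = 821742/6 = 136957.

r = 453, b = 136957.


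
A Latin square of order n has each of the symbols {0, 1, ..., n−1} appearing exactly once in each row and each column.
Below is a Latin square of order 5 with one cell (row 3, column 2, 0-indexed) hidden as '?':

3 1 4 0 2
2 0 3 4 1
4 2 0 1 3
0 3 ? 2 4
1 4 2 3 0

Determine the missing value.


Row 3 contains symbols [0, 2, 3, 4] — missing [1].
Column 2 contains symbols [0, 2, 3, 4] — missing [1].
The missing symbol must appear in both missing sets; intersection = [1].
Therefore the hidden value is 1.

Missing value = 1.


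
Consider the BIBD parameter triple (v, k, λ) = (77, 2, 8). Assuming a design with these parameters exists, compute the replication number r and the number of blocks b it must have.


Any 2-(v, k, λ) BIBD satisfies two necessary conditions:
  (i)  Each point sits in r blocks, and counting incidences through any fixed point gives r(k − 1) = λ(v − 1), so r = λ(v − 1)/(k − 1).
  (ii) Total incidences bk = vr, so b = vr/k.
Step 1: r = λ(v − 1)/(k − 1) = 8·(77 − 1)/(2 − 1) = 8·76/1 = 608/1 = 608.
Step 2: b = vr/k = 77·608/2 = 46816/2 = 23408.
Check integrality: r = 608 ∈ Z ✓, b = 23408 ∈ Z ✓.
(These identities are necessary conditions: they determine r and b for any design with these parameters, but do not by themselves prove that one exists.)

r = 608, b = 23408.


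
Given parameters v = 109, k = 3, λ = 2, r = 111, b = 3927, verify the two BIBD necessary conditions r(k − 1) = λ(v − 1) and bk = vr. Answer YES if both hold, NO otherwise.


Condition (i): r(k − 1) = 111·2 = 222; λ(v − 1) = 2·108 = 216. Match? NO.
Condition (ii): bk = 3927·3 = 11781; vr = 109·111 = 12099. Match? NO.
Both conditions hold? NO.

NO


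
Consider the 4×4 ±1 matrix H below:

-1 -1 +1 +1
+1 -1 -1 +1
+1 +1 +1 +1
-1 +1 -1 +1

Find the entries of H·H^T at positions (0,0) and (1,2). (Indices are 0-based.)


Row 0 of H: [-1, -1, 1, 1].
Row 1 of H: [1, -1, -1, 1].
Row 2 of H: [1, 1, 1, 1].
(H·H^T)[0][0] = Σ_j H[0][j]·H[0][j] = (-1)² + (-1)² + (1)² + (1)² = 1 + 1 + 1 + 1 = 4.
(H·H^T)[1][2] = Σ_j H[1][j]·H[2][j] = (1)·(1) + (-1)·(1) + (-1)·(1) + (1)·(1) = 1 + -1 + -1 + 1 = 0.
So rows 1 and 2 are orthogonal; the diagonal entry equals n = 4.

(0,0) entry = 4; (1,2) entry = 0.


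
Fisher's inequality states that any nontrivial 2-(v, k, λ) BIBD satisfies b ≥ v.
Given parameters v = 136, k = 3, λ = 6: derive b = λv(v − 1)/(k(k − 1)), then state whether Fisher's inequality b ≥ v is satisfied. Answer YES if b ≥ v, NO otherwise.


b = λv(v − 1)/(k(k − 1)) = 6·136·135/(3·2) = 110160/6 = 18360.
Compare with v = 136: b ≥ v, so Fisher's inequality holds.

YES


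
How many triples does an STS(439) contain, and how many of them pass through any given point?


An STS(v) is a 2-(v, 3, 1) BIBD: block size k = 3, λ = 1.
Replication: r(k − 1) = λ(v − 1) ⇒ r·2 = 439 − 1 = 438 ⇒ r = 219.
Block count: b = v(v − 1)/6 = 439·438/6 = 192282/6 = 32047.
(Check via bk = vr: 32047·3 = 96141 = 439·219 = 96141 ✓.)

r = 219, b = 32047.


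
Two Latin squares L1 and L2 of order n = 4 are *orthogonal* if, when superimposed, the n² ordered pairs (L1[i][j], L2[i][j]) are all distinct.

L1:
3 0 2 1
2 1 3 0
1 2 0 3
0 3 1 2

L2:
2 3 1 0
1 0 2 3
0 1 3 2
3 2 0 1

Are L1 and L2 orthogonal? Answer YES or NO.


Form the n² = 16 superimposed pairs (L1[i][j], L2[i][j]), row by row (rows and columns indexed from 0):
row 0: (3,2) (0,3) (2,1) (1,0)
row 1: (2,1) (1,0) (3,2) (0,3)
row 2: (1,0) (2,1) (0,3) (3,2)
row 3: (0,3) (3,2) (1,0) (2,1)
Orthogonality requires all 16 pairs distinct.
But the pair (2,1) repeats: cell (0,2) has L1 = 2, L2 = 1, and cell (1,0) has L1 = 2, L2 = 1.
A repeated pair means some other pair never occurs (only 4 distinct pairs out of 16), so the squares are not orthogonal.
Conclusion: NO.

NO


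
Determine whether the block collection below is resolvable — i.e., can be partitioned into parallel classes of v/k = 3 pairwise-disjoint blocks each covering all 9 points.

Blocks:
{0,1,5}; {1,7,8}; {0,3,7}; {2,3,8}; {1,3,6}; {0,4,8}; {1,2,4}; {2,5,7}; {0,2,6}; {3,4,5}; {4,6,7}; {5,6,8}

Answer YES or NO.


v = 9, block size k = 3, number of blocks = 12.
For resolvability, blocks must partition into parallel classes of size v/k = 3.
Total blocks must therefore be a multiple of 3: 12 = 3·4 + 0 ⇒ divisible ✓.
Greedy packing gives 4 candidate class(es). Each should be a full parallel class (size 3, covers all 9 points).
  Class 1 (3 blocks): {0,1,5}; {2,3,8}; {4,6,7}. Points covered: [0, 1, 2, 3, 4, 5, 6, 7, 8].
  Class 2 (3 blocks): {1,7,8}; {0,2,6}; {3,4,5}. Points covered: [0, 1, 2, 3, 4, 5, 6, 7, 8].
  Class 3 (3 blocks): {0,3,7}; {1,2,4}; {5,6,8}. Points covered: [0, 1, 2, 3, 4, 5, 6, 7, 8].
  Class 4 (3 blocks): {1,3,6}; {0,4,8}; {2,5,7}. Points covered: [0, 1, 2, 3, 4, 5, 6, 7, 8].
All classes full (size 3)? YES. All classes cover every point? YES.
Resolvable? YES.

YES


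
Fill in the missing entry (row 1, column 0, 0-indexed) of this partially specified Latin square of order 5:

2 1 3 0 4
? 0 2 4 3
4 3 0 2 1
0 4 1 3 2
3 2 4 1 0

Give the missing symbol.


Row 1 contains symbols [0, 2, 3, 4] — missing [1].
Column 0 contains symbols [0, 2, 3, 4] — missing [1].
The missing symbol must appear in both missing sets; intersection = [1].
Therefore the hidden value is 1.

Missing value = 1.


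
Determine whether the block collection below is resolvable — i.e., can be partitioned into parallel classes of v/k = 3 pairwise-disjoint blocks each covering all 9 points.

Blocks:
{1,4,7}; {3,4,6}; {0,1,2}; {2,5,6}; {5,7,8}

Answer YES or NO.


v = 9, block size k = 3, number of blocks = 5.
For resolvability, blocks must partition into parallel classes of size v/k = 3.
Total blocks must therefore be a multiple of 3: 5 = 3·1 + 2 ⇒ not divisible ✗.
Resolvable? NO.

NO


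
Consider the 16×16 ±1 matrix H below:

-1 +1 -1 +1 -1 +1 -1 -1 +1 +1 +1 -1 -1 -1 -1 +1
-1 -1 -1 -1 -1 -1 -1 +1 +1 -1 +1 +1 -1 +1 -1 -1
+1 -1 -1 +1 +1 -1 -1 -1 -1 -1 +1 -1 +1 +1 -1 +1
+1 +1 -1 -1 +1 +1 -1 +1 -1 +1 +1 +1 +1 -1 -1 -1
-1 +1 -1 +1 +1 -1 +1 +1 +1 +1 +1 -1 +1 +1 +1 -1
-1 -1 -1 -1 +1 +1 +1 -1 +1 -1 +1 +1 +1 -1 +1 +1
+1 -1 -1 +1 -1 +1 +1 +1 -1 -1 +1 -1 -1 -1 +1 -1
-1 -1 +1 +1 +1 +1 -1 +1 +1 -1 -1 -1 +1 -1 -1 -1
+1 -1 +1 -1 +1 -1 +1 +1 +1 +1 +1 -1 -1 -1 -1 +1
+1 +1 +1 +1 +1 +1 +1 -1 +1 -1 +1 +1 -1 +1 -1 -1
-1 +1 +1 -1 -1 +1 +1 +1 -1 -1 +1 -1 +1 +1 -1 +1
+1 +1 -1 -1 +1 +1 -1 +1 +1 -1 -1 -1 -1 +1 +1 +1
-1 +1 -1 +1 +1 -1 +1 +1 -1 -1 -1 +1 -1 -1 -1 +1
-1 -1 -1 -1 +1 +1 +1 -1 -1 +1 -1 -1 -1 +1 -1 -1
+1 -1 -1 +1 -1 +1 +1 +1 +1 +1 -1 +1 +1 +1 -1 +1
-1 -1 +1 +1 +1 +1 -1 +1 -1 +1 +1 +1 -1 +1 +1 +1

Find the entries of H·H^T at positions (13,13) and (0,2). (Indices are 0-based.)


Row 0 of H: [-1, 1, -1, 1, -1, 1, -1, -1, 1, 1, 1, -1, -1, -1, -1, 1].
Row 2 of H: [1, -1, -1, 1, 1, -1, -1, -1, -1, -1, 1, -1, 1, 1, -1, 1].
Row 13 of H: [-1, -1, -1, -1, 1, 1, 1, -1, -1, 1, -1, -1, -1, 1, -1, -1].
(H·H^T)[13][13] = Σ_j H[13][j]·H[13][j] = (-1)² + (-1)² + (-1)² + (-1)² + (1)² + (1)² + (1)² + (-1)² + (-1)² + (1)² + (-1)² + (-1)² + (-1)² + (1)² + (-1)² + (-1)² = 1 + 1 + 1 + 1 + 1 + 1 + 1 + 1 + 1 + 1 + 1 + 1 + 1 + 1 + 1 + 1 = 16.
(H·H^T)[0][2] = Σ_j H[0][j]·H[2][j] = (-1)·(1) + (1)·(-1) + (-1)·(-1) + (1)·(1) + (-1)·(1) + (1)·(-1) + (-1)·(-1) + (-1)·(-1) + (1)·(-1) + (1)·(-1) + (1)·(1) + (-1)·(-1) + (-1)·(1) + (-1)·(1) + (-1)·(-1) + (1)·(1) = -1 + -1 + 1 + 1 + -1 + -1 + 1 + 1 + -1 + -1 + 1 + 1 + -1 + -1 + 1 + 1 = 0.
So rows 0 and 2 are orthogonal; the diagonal entry equals n = 16.

(13,13) entry = 16; (0,2) entry = 0.


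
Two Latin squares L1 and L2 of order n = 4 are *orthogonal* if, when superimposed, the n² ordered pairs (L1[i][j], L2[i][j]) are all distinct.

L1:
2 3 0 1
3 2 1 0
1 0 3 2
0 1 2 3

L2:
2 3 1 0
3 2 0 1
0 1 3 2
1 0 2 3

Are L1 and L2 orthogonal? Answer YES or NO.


Form the n² = 16 superimposed pairs (L1[i][j], L2[i][j]), row by row (rows and columns indexed from 0):
row 0: (2,2) (3,3) (0,1) (1,0)
row 1: (3,3) (2,2) (1,0) (0,1)
row 2: (1,0) (0,1) (3,3) (2,2)
row 3: (0,1) (1,0) (2,2) (3,3)
Orthogonality requires all 16 pairs distinct.
But the pair (3,3) repeats: cell (0,1) has L1 = 3, L2 = 3, and cell (1,0) has L1 = 3, L2 = 3.
A repeated pair means some other pair never occurs (only 4 distinct pairs out of 16), so the squares are not orthogonal.
Conclusion: NO.

NO


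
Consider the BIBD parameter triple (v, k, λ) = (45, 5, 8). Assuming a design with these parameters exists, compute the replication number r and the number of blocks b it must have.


Any 2-(v, k, λ) BIBD satisfies two necessary conditions:
  (i)  Each point sits in r blocks, and counting incidences through any fixed point gives r(k − 1) = λ(v − 1), so r = λ(v − 1)/(k − 1).
  (ii) Total incidences bk = vr, so b = vr/k.
Step 1: r = λ(v − 1)/(k − 1) = 8·(45 − 1)/(5 − 1) = 8·44/4 = 352/4 = 88.
Step 2: b = vr/k = 45·88/5 = 3960/5 = 792.
Check integrality: r = 88 ∈ Z ✓, b = 792 ∈ Z ✓.
(These identities are necessary conditions: they determine r and b for any design with these parameters, but do not by themselves prove that one exists.)

r = 88, b = 792.


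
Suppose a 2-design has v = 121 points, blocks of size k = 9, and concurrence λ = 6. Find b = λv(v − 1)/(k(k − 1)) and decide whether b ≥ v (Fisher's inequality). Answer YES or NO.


b = λv(v − 1)/(k(k − 1)) = 6·121·120/(9·8) = 87120/72 = 1210.
Compare with v = 121: b ≥ v, so Fisher's inequality holds.

YES


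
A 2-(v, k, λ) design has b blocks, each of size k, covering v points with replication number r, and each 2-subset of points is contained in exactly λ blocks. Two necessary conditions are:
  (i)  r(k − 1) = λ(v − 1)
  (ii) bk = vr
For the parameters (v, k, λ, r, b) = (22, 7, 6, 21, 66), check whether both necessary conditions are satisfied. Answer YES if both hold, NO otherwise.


Condition (i): r(k − 1) = 21·6 = 126; λ(v − 1) = 6·21 = 126. Match? YES.
Condition (ii): bk = 66·7 = 462; vr = 22·21 = 462. Match? YES.
Both conditions hold? YES.

YES


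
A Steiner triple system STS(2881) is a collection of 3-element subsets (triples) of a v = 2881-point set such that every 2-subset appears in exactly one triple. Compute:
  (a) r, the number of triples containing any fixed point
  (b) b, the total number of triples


An STS(v) is a 2-(v, 3, 1) BIBD: block size k = 3, λ = 1.
Replication: r(k − 1) = λ(v − 1) ⇒ r·2 = 2881 − 1 = 2880 ⇒ r = 1440.
Block count: bk = vr ⇒ b·3 = 2881·1440 = 4148640 ⇒ b = 1382880.
(Check via b = v(v − 1)/6 = 2881·2880/6 = 8297280/6 = 1382880.)

r = 1440, b = 1382880.


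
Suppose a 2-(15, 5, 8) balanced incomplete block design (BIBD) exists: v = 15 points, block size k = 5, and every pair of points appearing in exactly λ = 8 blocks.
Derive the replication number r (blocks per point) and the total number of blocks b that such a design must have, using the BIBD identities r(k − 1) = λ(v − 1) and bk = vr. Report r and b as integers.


Any 2-(v, k, λ) BIBD satisfies two necessary conditions:
  (i)  Each point sits in r blocks, and counting incidences through any fixed point gives r(k − 1) = λ(v − 1), so r = λ(v − 1)/(k − 1).
  (ii) Total incidences bk = vr, so b = vr/k.
Step 1: r = λ(v − 1)/(k − 1) = 8·(15 − 1)/(5 − 1) = 8·14/4 = 112/4 = 28.
Step 2: b = vr/k = 15·28/5 = 420/5 = 84.
Check integrality: r = 28 ∈ Z ✓, b = 84 ∈ Z ✓.
(These identities are necessary conditions: they determine r and b for any design with these parameters, but do not by themselves prove that one exists.)

r = 28, b = 84.


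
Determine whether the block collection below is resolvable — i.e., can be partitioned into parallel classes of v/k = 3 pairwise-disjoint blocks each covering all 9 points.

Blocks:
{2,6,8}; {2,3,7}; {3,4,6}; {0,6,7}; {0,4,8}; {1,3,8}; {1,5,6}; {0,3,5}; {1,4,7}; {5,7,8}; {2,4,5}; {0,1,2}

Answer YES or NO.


v = 9, block size k = 3, number of blocks = 12.
For resolvability, blocks must partition into parallel classes of size v/k = 3.
Total blocks must therefore be a multiple of 3: 12 = 3·4 + 0 ⇒ divisible ✓.
Greedy packing gives 4 candidate class(es). Each should be a full parallel class (size 3, covers all 9 points).
  Class 1 (3 blocks): {2,6,8}; {0,3,5}; {1,4,7}. Points covered: [0, 1, 2, 3, 4, 5, 6, 7, 8].
  Class 2 (3 blocks): {2,3,7}; {0,4,8}; {1,5,6}. Points covered: [0, 1, 2, 3, 4, 5, 6, 7, 8].
  Class 3 (3 blocks): {3,4,6}; {5,7,8}; {0,1,2}. Points covered: [0, 1, 2, 3, 4, 5, 6, 7, 8].
  Class 4 (3 blocks): {0,6,7}; {1,3,8}; {2,4,5}. Points covered: [0, 1, 2, 3, 4, 5, 6, 7, 8].
All classes full (size 3)? YES. All classes cover every point? YES.
Resolvable? YES.

YES


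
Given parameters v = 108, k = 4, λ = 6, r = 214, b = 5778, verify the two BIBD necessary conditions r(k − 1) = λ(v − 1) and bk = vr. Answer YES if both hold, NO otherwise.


Condition (i): r(k − 1) = 214·3 = 642; λ(v − 1) = 6·107 = 642. Match? YES.
Condition (ii): bk = 5778·4 = 23112; vr = 108·214 = 23112. Match? YES.
Both conditions hold? YES.

YES


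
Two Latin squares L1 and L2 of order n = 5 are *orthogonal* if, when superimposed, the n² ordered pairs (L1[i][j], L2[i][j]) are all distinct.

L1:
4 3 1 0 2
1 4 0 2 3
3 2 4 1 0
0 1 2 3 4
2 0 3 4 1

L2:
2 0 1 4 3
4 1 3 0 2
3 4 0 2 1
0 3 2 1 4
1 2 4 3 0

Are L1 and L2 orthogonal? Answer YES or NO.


Form the n² = 25 superimposed pairs (L1[i][j], L2[i][j]), row by row (rows and columns indexed from 0):
row 0: (4,2) (3,0) (1,1) (0,4) (2,3)
row 1: (1,4) (4,1) (0,3) (2,0) (3,2)
row 2: (3,3) (2,4) (4,0) (1,2) (0,1)
row 3: (0,0) (1,3) (2,2) (3,1) (4,4)
row 4: (2,1) (0,2) (3,4) (4,3) (1,0)
Orthogonality requires all 25 pairs distinct.
Check by first coordinate: for each symbol s of L1, list the L2 entries in the n cells where L1 = s; they must all differ.
  L1 = 0: L2 entries (in reading order) 4, 3, 1, 0, 2 — all 5 distinct ✓
  L1 = 1: L2 entries (in reading order) 1, 4, 2, 3, 0 — all 5 distinct ✓
  L1 = 2: L2 entries (in reading order) 3, 0, 4, 2, 1 — all 5 distinct ✓
  L1 = 3: L2 entries (in reading order) 0, 2, 3, 1, 4 — all 5 distinct ✓
  L1 = 4: L2 entries (in reading order) 2, 1, 0, 4, 3 — all 5 distinct ✓
Every symbol of L1 meets every symbol of L2 exactly once, so all 25 pairs are distinct (25 of 25).
Conclusion: YES.

YES


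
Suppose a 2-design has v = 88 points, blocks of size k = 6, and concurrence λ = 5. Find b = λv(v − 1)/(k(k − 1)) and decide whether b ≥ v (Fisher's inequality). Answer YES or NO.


r = λ(v − 1)/(k − 1) = 5·87/5 = 87.
b = vr/k = 88·87/6 = 1276.
Fisher's inequality: b ≥ v ⇔ 1276 ≥ 88? YES.

YES


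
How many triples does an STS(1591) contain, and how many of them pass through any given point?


An STS(v) is a 2-(v, 3, 1) BIBD: block size k = 3, λ = 1.
Replication: r(k − 1) = λ(v − 1) ⇒ r·2 = 1591 − 1 = 1590 ⇒ r = 795.
Block count: b = v(v − 1)/6 = 1591·1590/6 = 2529690/6 = 421615.

r = 795, b = 421615.


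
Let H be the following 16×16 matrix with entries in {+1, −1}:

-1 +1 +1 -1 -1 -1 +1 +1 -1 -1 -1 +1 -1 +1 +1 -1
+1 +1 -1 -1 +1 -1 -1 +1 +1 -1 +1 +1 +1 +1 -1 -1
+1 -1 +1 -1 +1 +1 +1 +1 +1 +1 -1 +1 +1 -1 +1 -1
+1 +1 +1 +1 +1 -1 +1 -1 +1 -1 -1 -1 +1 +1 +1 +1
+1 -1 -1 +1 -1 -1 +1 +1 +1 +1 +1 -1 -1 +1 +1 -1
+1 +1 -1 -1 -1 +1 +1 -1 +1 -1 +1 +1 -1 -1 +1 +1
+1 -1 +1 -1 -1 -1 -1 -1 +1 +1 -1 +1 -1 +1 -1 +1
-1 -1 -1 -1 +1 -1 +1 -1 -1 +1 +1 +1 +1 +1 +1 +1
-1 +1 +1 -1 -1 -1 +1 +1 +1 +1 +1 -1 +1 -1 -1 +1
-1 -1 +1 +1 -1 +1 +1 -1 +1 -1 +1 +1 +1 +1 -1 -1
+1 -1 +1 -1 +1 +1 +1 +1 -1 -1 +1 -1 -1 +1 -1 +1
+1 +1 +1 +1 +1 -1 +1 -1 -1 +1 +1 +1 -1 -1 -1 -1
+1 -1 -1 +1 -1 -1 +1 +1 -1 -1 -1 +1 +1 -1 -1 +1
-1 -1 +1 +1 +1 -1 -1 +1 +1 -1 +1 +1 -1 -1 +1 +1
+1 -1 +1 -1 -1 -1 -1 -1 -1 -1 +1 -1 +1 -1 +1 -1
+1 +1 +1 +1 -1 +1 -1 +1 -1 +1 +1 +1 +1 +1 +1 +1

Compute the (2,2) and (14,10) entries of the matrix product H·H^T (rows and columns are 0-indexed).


Row 2 of H: [1, -1, 1, -1, 1, 1, 1, 1, 1, 1, -1, 1, 1, -1, 1, -1].
Row 10 of H: [1, -1, 1, -1, 1, 1, 1, 1, -1, -1, 1, -1, -1, 1, -1, 1].
Row 14 of H: [1, -1, 1, -1, -1, -1, -1, -1, -1, -1, 1, -1, 1, -1, 1, -1].
(H·H^T)[2][2] = Σ_j H[2][j]·H[2][j] = (1)² + (-1)² + (1)² + (-1)² + (1)² + (1)² + (1)² + (1)² + (1)² + (1)² + (-1)² + (1)² + (1)² + (-1)² + (1)² + (-1)² = 1 + 1 + 1 + 1 + 1 + 1 + 1 + 1 + 1 + 1 + 1 + 1 + 1 + 1 + 1 + 1 = 16.
(H·H^T)[14][10] = Σ_j H[14][j]·H[10][j] = (1)·(1) + (-1)·(-1) + (1)·(1) + (-1)·(-1) + (-1)·(1) + (-1)·(1) + (-1)·(1) + (-1)·(1) + (-1)·(-1) + (-1)·(-1) + (1)·(1) + (-1)·(-1) + (1)·(-1) + (-1)·(1) + (1)·(-1) + (-1)·(1) = 1 + 1 + 1 + 1 + -1 + -1 + -1 + -1 + 1 + 1 + 1 + 1 + -1 + -1 + -1 + -1 = 0.
So rows 14 and 10 are orthogonal; the diagonal entry equals n = 16.

(2,2) entry = 16; (14,10) entry = 0.


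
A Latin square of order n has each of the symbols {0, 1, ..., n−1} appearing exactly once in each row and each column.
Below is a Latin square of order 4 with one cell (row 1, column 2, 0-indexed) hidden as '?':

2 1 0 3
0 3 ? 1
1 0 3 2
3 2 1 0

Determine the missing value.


Row 1 contains symbols [0, 1, 3] — missing [2].
Column 2 contains symbols [0, 1, 3] — missing [2].
The missing symbol must appear in both missing sets; intersection = [2].
Therefore the hidden value is 2.

Missing value = 2.


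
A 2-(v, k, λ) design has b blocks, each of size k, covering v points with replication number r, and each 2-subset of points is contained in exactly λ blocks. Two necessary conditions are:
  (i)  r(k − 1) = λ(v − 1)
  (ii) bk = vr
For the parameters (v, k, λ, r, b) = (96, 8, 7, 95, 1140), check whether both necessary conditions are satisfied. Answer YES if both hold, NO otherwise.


Condition (i): r(k − 1) = 95·7 = 665; λ(v − 1) = 7·95 = 665. Match? YES.
Condition (ii): bk = 1140·8 = 9120; vr = 96·95 = 9120. Match? YES.
Both conditions hold? YES.

YES


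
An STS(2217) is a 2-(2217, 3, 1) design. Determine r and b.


An STS(v) is a 2-(v, 3, 1) BIBD: block size k = 3, λ = 1.
Replication: r(k − 1) = λ(v − 1) ⇒ r·2 = 2217 − 1 = 2216 ⇒ r = 1108.
Block count: b = v(v − 1)/6 = 2217·2216/6 = 4912872/6 = 818812.

r = 1108, b = 818812.


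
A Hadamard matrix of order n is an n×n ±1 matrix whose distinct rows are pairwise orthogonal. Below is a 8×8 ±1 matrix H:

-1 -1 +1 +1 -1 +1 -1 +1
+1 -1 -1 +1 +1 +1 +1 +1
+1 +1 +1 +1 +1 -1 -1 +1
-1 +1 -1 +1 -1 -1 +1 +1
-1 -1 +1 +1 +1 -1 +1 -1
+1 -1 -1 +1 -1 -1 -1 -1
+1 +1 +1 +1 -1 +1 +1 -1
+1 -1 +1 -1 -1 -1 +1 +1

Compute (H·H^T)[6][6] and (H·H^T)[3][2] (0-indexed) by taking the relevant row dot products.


Row 2 of H: [1, 1, 1, 1, 1, -1, -1, 1].
Row 3 of H: [-1, 1, -1, 1, -1, -1, 1, 1].
Row 6 of H: [1, 1, 1, 1, -1, 1, 1, -1].
(H·H^T)[6][6] = Σ_j H[6][j]·H[6][j] = (1)² + (1)² + (1)² + (1)² + (-1)² + (1)² + (1)² + (-1)² = 1 + 1 + 1 + 1 + 1 + 1 + 1 + 1 = 8.
(H·H^T)[3][2] = Σ_j H[3][j]·H[2][j] = (-1)·(1) + (1)·(1) + (-1)·(1) + (1)·(1) + (-1)·(1) + (-1)·(-1) + (1)·(-1) + (1)·(1) = -1 + 1 + -1 + 1 + -1 + 1 + -1 + 1 = 0.
So rows 3 and 2 are orthogonal; the diagonal entry equals n = 8.

(6,6) entry = 8; (3,2) entry = 0.


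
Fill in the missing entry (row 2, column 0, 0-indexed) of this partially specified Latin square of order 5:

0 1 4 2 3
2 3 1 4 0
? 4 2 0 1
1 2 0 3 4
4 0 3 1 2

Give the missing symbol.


Row 2 contains symbols [0, 1, 2, 4] — missing [3].
Column 0 contains symbols [0, 1, 2, 4] — missing [3].
The missing symbol must appear in both missing sets; intersection = [3].
Therefore the hidden value is 3.

Missing value = 3.


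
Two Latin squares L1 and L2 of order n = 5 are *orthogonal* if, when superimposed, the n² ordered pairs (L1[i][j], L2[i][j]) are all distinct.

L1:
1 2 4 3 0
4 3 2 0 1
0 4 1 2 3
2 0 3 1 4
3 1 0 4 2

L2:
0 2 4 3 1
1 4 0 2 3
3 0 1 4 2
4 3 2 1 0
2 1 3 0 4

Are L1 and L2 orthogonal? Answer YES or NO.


Form the n² = 25 superimposed pairs (L1[i][j], L2[i][j]), row by row (rows and columns indexed from 0):
row 0: (1,0) (2,2) (4,4) (3,3) (0,1)
row 1: (4,1) (3,4) (2,0) (0,2) (1,3)
row 2: (0,3) (4,0) (1,1) (2,4) (3,2)
row 3: (2,4) (0,3) (3,2) (1,1) (4,0)
row 4: (3,2) (1,1) (0,3) (4,0) (2,4)
Orthogonality requires all 25 pairs distinct.
But the pair (2,4) repeats: cell (2,3) has L1 = 2, L2 = 4, and cell (3,0) has L1 = 2, L2 = 4.
A repeated pair means some other pair never occurs (only 15 distinct pairs out of 25), so the squares are not orthogonal.
Conclusion: NO.

NO


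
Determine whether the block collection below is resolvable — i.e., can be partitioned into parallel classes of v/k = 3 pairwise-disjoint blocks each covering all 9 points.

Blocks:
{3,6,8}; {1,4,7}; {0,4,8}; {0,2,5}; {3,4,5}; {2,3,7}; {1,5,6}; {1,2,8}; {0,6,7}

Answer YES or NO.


v = 9, block size k = 3, number of blocks = 9.
For resolvability, blocks must partition into parallel classes of size v/k = 3.
Total blocks must therefore be a multiple of 3: 9 = 3·3 + 0 ⇒ divisible ✓.
Greedy packing gives 3 candidate class(es). Each should be a full parallel class (size 3, covers all 9 points).
  Class 1 (3 blocks): {3,6,8}; {1,4,7}; {0,2,5}. Points covered: [0, 1, 2, 3, 4, 5, 6, 7, 8].
  Class 2 (3 blocks): {0,4,8}; {2,3,7}; {1,5,6}. Points covered: [0, 1, 2, 3, 4, 5, 6, 7, 8].
  Class 3 (3 blocks): {3,4,5}; {1,2,8}; {0,6,7}. Points covered: [0, 1, 2, 3, 4, 5, 6, 7, 8].
All classes full (size 3)? YES. All classes cover every point? YES.
Resolvable? YES.

YES


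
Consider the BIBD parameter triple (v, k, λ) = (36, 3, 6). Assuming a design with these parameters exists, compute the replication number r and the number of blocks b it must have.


Any 2-(v, k, λ) BIBD satisfies two necessary conditions:
  (i)  Each point sits in r blocks, and counting incidences through any fixed point gives r(k − 1) = λ(v − 1), so r = λ(v − 1)/(k − 1).
  (ii) Total incidences bk = vr, so b = vr/k.
Step 1: r = λ(v − 1)/(k − 1) = 6·(36 − 1)/(3 − 1) = 6·35/2 = 210/2 = 105.
Step 2: b = vr/k = 36·105/3 = 3780/3 = 1260.
Check integrality: r = 105 ∈ Z ✓, b = 1260 ∈ Z ✓.
(These identities are necessary conditions: they determine r and b for any design with these parameters, but do not by themselves prove that one exists.)

r = 105, b = 1260.


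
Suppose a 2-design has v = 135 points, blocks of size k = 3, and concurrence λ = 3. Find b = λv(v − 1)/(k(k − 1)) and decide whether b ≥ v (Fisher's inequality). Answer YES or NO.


b = λv(v − 1)/(k(k − 1)) = 3·135·134/(3·2) = 54270/6 = 9045.
Compare with v = 135: b ≥ v, so Fisher's inequality holds.

YES


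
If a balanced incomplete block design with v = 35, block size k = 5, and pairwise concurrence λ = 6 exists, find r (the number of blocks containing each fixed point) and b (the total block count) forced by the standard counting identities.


Any 2-(v, k, λ) BIBD satisfies two necessary conditions:
  (i)  Each point sits in r blocks, and counting incidences through any fixed point gives r(k − 1) = λ(v − 1), so r = λ(v − 1)/(k − 1).
  (ii) Total incidences bk = vr, so b = vr/k.
Step 1: r = λ(v − 1)/(k − 1) = 6·(35 − 1)/(5 − 1) = 6·34/4 = 204/4 = 51.
Step 2: b = vr/k = 35·51/5 = 1785/5 = 357.
Check integrality: r = 51 ∈ Z ✓, b = 357 ∈ Z ✓.
(These identities are necessary conditions: they determine r and b for any design with these parameters, but do not by themselves prove that one exists.)

r = 51, b = 357.


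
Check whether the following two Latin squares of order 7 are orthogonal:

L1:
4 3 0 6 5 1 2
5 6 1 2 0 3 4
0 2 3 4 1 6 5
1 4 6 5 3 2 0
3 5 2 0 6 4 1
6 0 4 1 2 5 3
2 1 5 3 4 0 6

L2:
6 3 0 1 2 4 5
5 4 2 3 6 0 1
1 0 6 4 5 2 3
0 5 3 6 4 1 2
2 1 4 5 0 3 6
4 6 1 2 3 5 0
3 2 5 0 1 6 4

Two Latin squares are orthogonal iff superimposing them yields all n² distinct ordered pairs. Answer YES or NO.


Form the n² = 49 superimposed pairs (L1[i][j], L2[i][j]), row by row (rows and columns indexed from 0):
row 0: (4,6) (3,3) (0,0) (6,1) (5,2) (1,4) (2,5)
row 1: (5,5) (6,4) (1,2) (2,3) (0,6) (3,0) (4,1)
row 2: (0,1) (2,0) (3,6) (4,4) (1,5) (6,2) (5,3)
row 3: (1,0) (4,5) (6,3) (5,6) (3,4) (2,1) (0,2)
row 4: (3,2) (5,1) (2,4) (0,5) (6,0) (4,3) (1,6)
row 5: (6,4) (0,6) (4,1) (1,2) (2,3) (5,5) (3,0)
row 6: (2,3) (1,2) (5,5) (3,0) (4,1) (0,6) (6,4)
Orthogonality requires all 49 pairs distinct.
But the pair (6,4) repeats: cell (1,1) has L1 = 6, L2 = 4, and cell (5,0) has L1 = 6, L2 = 4.
A repeated pair means some other pair never occurs (only 35 distinct pairs out of 49), so the squares are not orthogonal.
Conclusion: NO.

NO


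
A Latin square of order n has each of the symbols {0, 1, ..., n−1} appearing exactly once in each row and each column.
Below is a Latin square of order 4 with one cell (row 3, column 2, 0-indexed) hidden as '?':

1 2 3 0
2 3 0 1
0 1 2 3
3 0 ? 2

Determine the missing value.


Row 3 contains symbols [0, 2, 3] — missing [1].
Column 2 contains symbols [0, 2, 3] — missing [1].
The missing symbol must appear in both missing sets; intersection = [1].
Therefore the hidden value is 1.

Missing value = 1.


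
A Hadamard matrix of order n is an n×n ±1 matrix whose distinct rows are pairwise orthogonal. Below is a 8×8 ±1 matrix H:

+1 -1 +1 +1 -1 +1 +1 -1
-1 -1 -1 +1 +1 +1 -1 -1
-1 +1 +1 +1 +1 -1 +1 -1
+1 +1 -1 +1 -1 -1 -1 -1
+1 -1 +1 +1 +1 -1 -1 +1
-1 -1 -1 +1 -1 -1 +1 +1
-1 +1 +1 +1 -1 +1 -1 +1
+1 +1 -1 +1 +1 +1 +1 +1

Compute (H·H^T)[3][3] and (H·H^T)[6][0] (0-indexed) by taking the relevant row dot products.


Row 0 of H: [1, -1, 1, 1, -1, 1, 1, -1].
Row 3 of H: [1, 1, -1, 1, -1, -1, -1, -1].
Row 6 of H: [-1, 1, 1, 1, -1, 1, -1, 1].
(H·H^T)[3][3] = Σ_j H[3][j]·H[3][j] = (1)² + (1)² + (-1)² + (1)² + (-1)² + (-1)² + (-1)² + (-1)² = 1 + 1 + 1 + 1 + 1 + 1 + 1 + 1 = 8.
(H·H^T)[6][0] = Σ_j H[6][j]·H[0][j] = (-1)·(1) + (1)·(-1) + (1)·(1) + (1)·(1) + (-1)·(-1) + (1)·(1) + (-1)·(1) + (1)·(-1) = -1 + -1 + 1 + 1 + 1 + 1 + -1 + -1 = 0.
So rows 6 and 0 are orthogonal; the diagonal entry equals n = 8.

(3,3) entry = 8; (6,0) entry = 0.


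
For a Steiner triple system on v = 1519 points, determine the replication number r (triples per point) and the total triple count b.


An STS(v) is a 2-(v, 3, 1) BIBD: block size k = 3, λ = 1.
Replication: r(k − 1) = λ(v − 1) ⇒ r·2 = 1519 − 1 = 1518 ⇒ r = 759.
Block count: b = v(v − 1)/6 = 1519·1518/6 = 2305842/6 = 384307.
(Check via bk = vr: 384307·3 = 1152921 = 1519·759 = 1152921 ✓.)

r = 759, b = 384307.


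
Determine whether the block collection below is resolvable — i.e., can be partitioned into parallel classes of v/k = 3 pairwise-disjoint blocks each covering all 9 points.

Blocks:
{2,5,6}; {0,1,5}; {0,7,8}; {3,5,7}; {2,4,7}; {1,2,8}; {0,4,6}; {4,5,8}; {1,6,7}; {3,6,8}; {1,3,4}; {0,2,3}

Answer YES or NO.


v = 9, block size k = 3, number of blocks = 12.
For resolvability, blocks must partition into parallel classes of size v/k = 3.
Total blocks must therefore be a multiple of 3: 12 = 3·4 + 0 ⇒ divisible ✓.
Greedy packing gives 4 candidate class(es). Each should be a full parallel class (size 3, covers all 9 points).
  Class 1 (3 blocks): {2,5,6}; {0,7,8}; {1,3,4}. Points covered: [0, 1, 2, 3, 4, 5, 6, 7, 8].
  Class 2 (3 blocks): {0,1,5}; {2,4,7}; {3,6,8}. Points covered: [0, 1, 2, 3, 4, 5, 6, 7, 8].
  Class 3 (3 blocks): {3,5,7}; {1,2,8}; {0,4,6}. Points covered: [0, 1, 2, 3, 4, 5, 6, 7, 8].
  Class 4 (3 blocks): {4,5,8}; {1,6,7}; {0,2,3}. Points covered: [0, 1, 2, 3, 4, 5, 6, 7, 8].
All classes full (size 3)? YES. All classes cover every point? YES.
Resolvable? YES.

YES


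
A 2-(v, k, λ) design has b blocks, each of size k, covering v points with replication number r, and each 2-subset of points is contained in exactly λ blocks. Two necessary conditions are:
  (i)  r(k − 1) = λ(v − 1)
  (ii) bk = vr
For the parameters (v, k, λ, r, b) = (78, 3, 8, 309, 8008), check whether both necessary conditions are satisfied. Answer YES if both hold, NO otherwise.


Condition (i): r(k − 1) = 309·2 = 618; λ(v − 1) = 8·77 = 616. Match? NO.
Condition (ii): bk = 8008·3 = 24024; vr = 78·309 = 24102. Match? NO.
Both conditions hold? NO.

NO


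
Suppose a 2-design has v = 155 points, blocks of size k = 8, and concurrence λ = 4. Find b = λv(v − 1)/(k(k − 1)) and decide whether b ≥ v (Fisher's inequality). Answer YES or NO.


b = λv(v − 1)/(k(k − 1)) = 4·155·154/(8·7) = 95480/56 = 1705.
Compare with v = 155: b ≥ v, so Fisher's inequality holds.

YES


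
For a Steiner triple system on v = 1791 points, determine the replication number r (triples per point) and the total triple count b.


An STS(v) is a 2-(v, 3, 1) BIBD: block size k = 3, λ = 1.
Replication: r(k − 1) = λ(v − 1) ⇒ r·2 = 1791 − 1 = 1790 ⇒ r = 895.
Block count: bk = vr ⇒ b·3 = 1791·895 = 1602945 ⇒ b = 534315.
(Check via b = v(v − 1)/6 = 1791·1790/6 = 3205890/6 = 534315.)

r = 895, b = 534315.


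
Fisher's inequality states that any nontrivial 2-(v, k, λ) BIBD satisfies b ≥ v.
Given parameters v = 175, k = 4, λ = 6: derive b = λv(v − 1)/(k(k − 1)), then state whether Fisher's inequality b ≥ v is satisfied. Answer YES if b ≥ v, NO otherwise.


b = λv(v − 1)/(k(k − 1)) = 6·175·174/(4·3) = 182700/12 = 15225.
Compare with v = 175: b ≥ v, so Fisher's inequality holds.

YES


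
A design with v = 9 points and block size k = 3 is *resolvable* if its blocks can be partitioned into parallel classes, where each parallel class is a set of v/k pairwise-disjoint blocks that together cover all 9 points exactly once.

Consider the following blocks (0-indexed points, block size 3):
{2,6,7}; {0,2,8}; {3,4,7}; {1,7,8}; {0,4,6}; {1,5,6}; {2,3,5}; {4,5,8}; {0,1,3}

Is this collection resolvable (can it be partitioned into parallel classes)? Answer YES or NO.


v = 9, block size k = 3, number of blocks = 9.
For resolvability, blocks must partition into parallel classes of size v/k = 3.
Total blocks must therefore be a multiple of 3: 9 = 3·3 + 0 ⇒ divisible ✓.
Greedy packing gives 3 candidate class(es). Each should be a full parallel class (size 3, covers all 9 points).
  Class 1 (3 blocks): {2,6,7}; {4,5,8}; {0,1,3}. Points covered: [0, 1, 2, 3, 4, 5, 6, 7, 8].
  Class 2 (3 blocks): {0,2,8}; {3,4,7}; {1,5,6}. Points covered: [0, 1, 2, 3, 4, 5, 6, 7, 8].
  Class 3 (3 blocks): {1,7,8}; {0,4,6}; {2,3,5}. Points covered: [0, 1, 2, 3, 4, 5, 6, 7, 8].
All classes full (size 3)? YES. All classes cover every point? YES.
Resolvable? YES.

YES
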